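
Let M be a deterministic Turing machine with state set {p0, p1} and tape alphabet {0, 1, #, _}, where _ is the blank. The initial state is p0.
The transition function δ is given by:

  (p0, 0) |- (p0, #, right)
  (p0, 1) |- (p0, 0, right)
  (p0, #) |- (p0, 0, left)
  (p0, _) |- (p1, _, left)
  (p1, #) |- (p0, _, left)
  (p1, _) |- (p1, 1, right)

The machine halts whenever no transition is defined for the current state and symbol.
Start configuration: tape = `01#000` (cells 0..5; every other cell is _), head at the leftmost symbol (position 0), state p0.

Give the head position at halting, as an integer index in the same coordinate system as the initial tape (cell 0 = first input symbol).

state=p0 head=0 tape=__[0]1#000_   (p0,0)→(p0,#,right)
state=p0 head=1 tape=__#[1]#000_   (p0,1)→(p0,0,right)
state=p0 head=2 tape=__#0[#]000_   (p0,#)→(p0,0,left)
state=p0 head=1 tape=__#[0]0000_   (p0,0)→(p0,#,right)
state=p0 head=2 tape=__##[0]000_   (p0,0)→(p0,#,right)
state=p0 head=3 tape=__###[0]00_   (p0,0)→(p0,#,right)
state=p0 head=4 tape=__####[0]0_   (p0,0)→(p0,#,right)
state=p0 head=5 tape=__#####[0]_   (p0,0)→(p0,#,right)
state=p0 head=6 tape=__######[_]   (p0,_)→(p1,_,left)
state=p1 head=5 tape=__#####[#]_   (p1,#)→(p0,_,left)
state=p0 head=4 tape=__####[#]__   (p0,#)→(p0,0,left)
state=p0 head=3 tape=__###[#]0__   (p0,#)→(p0,0,left)
state=p0 head=2 tape=__##[#]00__   (p0,#)→(p0,0,left)
state=p0 head=1 tape=__#[#]000__   (p0,#)→(p0,0,left)
state=p0 head=0 tape=__[#]0000__   (p0,#)→(p0,0,left)
state=p0 head=-1 tape=_[_]00000__   (p0,_)→(p1,_,left)
state=p1 head=-2 tape=[_]_00000__   (p1,_)→(p1,1,right)
state=p1 head=-1 tape=1[_]00000__   (p1,_)→(p1,1,right)
state=p1 head=0 tape=11[0]0000__
At halt the head is at cell 0.

0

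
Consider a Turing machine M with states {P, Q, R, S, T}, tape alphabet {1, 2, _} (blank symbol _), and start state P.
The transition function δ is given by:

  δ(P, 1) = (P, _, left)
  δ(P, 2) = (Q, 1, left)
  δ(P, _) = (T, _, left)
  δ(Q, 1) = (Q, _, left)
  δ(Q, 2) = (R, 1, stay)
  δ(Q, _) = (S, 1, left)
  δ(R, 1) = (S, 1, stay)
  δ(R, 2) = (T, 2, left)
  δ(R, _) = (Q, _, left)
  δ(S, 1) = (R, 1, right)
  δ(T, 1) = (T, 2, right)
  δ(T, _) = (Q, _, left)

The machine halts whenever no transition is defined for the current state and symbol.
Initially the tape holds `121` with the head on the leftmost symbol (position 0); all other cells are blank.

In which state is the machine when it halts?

P | ____[1]21   read 1 → write _, move left, go to P
P | ___[_]_21   read _ → write _, move left, go to T
T | __[_]__21   read _ → write _, move left, go to Q
Q | _[_]___21   read _ → write 1, move left, go to S
S | [_]1___21
No transition is defined for (S, _); M halts in state S.

S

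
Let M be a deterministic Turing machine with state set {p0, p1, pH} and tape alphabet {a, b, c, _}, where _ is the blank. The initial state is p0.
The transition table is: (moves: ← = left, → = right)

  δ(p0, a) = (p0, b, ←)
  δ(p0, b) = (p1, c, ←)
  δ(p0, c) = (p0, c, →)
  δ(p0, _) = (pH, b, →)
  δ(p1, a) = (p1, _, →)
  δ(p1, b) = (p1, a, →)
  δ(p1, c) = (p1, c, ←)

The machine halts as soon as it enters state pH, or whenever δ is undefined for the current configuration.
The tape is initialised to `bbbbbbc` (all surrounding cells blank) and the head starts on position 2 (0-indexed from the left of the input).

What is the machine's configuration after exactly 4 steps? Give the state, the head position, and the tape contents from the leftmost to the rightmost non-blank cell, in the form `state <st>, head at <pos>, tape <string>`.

state p1, head at 2, tape b_cbbbc

state=p0 head=2 tape=bb[b]bbbc   (p0,b)→(p1,c,←)
state=p1 head=1 tape=b[b]cbbbc   (p1,b)→(p1,a,→)
state=p1 head=2 tape=ba[c]bbbc   (p1,c)→(p1,c,←)
state=p1 head=1 tape=b[a]cbbbc   (p1,a)→(p1,_,→)
state=p1 head=2 tape=b_[c]bbbc
After 4 steps: state p1, head at 2, tape b_cbbbc.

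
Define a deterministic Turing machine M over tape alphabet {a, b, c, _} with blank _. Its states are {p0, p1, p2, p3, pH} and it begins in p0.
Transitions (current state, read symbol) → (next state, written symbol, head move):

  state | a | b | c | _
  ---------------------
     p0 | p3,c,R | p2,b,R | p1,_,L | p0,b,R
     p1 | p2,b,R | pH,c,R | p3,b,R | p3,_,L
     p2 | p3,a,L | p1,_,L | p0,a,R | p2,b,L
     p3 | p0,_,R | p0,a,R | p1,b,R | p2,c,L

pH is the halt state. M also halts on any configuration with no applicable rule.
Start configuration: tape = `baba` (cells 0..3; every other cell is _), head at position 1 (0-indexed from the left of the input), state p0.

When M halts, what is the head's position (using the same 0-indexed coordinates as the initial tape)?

1

state=p0 head=1 tape=b[a]ba_   (p0,a)→(p3,c,R)
state=p3 head=2 tape=bc[b]a_   (p3,b)→(p0,a,R)
state=p0 head=3 tape=bca[a]_   (p0,a)→(p3,c,R)
state=p3 head=4 tape=bcac[_]   (p3,_)→(p2,c,L)
state=p2 head=3 tape=bca[c]c   (p2,c)→(p0,a,R)
state=p0 head=4 tape=bcaa[c]   (p0,c)→(p1,_,L)
state=p1 head=3 tape=bca[a]_   (p1,a)→(p2,b,R)
state=p2 head=4 tape=bcab[_]   (p2,_)→(p2,b,L)
state=p2 head=3 tape=bca[b]b   (p2,b)→(p1,_,L)
state=p1 head=2 tape=bc[a]_b   (p1,a)→(p2,b,R)
state=p2 head=3 tape=bcb[_]b   (p2,_)→(p2,b,L)
state=p2 head=2 tape=bc[b]bb   (p2,b)→(p1,_,L)
state=p1 head=1 tape=b[c]_bb   (p1,c)→(p3,b,R)
state=p3 head=2 tape=bb[_]bb   (p3,_)→(p2,c,L)
state=p2 head=1 tape=b[b]cbb   (p2,b)→(p1,_,L)
state=p1 head=0 tape=[b]_cbb   (p1,b)→(pH,c,R)
state=pH head=1 tape=c[_]cbb
At halt the head is at cell 1.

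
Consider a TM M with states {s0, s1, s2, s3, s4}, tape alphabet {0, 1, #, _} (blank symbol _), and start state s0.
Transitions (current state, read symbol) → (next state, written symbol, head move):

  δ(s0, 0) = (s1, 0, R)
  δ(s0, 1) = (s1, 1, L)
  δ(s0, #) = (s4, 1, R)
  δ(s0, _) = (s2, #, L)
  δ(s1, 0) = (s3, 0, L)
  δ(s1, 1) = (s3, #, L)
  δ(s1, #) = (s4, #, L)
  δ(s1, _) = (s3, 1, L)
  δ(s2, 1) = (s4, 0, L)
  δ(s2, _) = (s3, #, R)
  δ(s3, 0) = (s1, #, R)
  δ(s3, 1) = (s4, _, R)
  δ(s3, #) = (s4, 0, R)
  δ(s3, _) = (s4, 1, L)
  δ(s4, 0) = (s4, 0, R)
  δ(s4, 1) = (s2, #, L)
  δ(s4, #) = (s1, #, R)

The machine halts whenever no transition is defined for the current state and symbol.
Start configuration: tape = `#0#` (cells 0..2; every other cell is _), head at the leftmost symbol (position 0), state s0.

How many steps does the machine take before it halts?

s0 | [#]0#_   read # → write 1, move R, go to s4
s4 | 1[0]#_   read 0 → write 0, move R, go to s4
s4 | 10[#]_   read # → write #, move R, go to s1
s1 | 10#[_]   read _ → write 1, move L, go to s3
s3 | 10[#]1   read # → write 0, move R, go to s4
s4 | 100[1]   read 1 → write #, move L, go to s2
s2 | 10[0]#
M halts after 6 transitions.

6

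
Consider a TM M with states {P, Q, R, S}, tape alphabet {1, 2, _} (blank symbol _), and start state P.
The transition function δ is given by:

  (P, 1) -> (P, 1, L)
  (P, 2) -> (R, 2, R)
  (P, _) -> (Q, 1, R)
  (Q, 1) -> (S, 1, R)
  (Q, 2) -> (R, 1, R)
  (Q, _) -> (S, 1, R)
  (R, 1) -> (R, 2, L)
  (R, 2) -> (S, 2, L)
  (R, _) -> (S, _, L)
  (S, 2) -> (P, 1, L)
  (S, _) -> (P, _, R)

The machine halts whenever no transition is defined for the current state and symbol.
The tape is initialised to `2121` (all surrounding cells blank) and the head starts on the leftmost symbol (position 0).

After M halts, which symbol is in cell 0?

P | __[2]121   read 2 → write 2, move R, go to R
R | __2[1]21   read 1 → write 2, move L, go to R
R | __[2]221   read 2 → write 2, move L, go to S
S | _[_]2221   read _ → write _, move R, go to P
P | __[2]221   read 2 → write 2, move R, go to R
R | __2[2]21   read 2 → write 2, move L, go to S
S | __[2]221   read 2 → write 1, move L, go to P
P | _[_]1221   read _ → write 1, move R, go to Q
Q | _1[1]221   read 1 → write 1, move R, go to S
S | _11[2]21   read 2 → write 1, move L, go to P
P | _1[1]121   read 1 → write 1, move L, go to P
P | _[1]1121   read 1 → write 1, move L, go to P
P | [_]11121   read _ → write 1, move R, go to Q
Q | 1[1]1121   read 1 → write 1, move R, go to S
S | 11[1]121
Cell 0 holds 1 when M halts.

1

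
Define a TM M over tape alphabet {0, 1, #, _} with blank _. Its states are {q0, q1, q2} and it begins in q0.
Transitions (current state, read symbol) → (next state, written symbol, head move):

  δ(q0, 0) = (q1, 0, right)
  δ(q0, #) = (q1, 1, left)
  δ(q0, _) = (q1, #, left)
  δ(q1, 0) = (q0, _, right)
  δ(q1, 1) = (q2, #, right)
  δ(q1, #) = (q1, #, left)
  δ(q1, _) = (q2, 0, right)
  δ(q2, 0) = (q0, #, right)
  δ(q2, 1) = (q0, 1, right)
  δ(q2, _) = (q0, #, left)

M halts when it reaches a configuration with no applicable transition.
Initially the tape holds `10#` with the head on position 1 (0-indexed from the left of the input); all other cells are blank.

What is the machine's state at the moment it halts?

state=q0 head=1 tape=1[0]#_   (q0,0)→(q1,0,right)
state=q1 head=2 tape=10[#]_   (q1,#)→(q1,#,left)
state=q1 head=1 tape=1[0]#_   (q1,0)→(q0,_,right)
state=q0 head=2 tape=1_[#]_   (q0,#)→(q1,1,left)
state=q1 head=1 tape=1[_]1_   (q1,_)→(q2,0,right)
state=q2 head=2 tape=10[1]_   (q2,1)→(q0,1,right)
state=q0 head=3 tape=101[_]   (q0,_)→(q1,#,left)
state=q1 head=2 tape=10[1]#   (q1,1)→(q2,#,right)
state=q2 head=3 tape=10#[#]
No transition is defined for (q2, #); M halts in state q2.

q2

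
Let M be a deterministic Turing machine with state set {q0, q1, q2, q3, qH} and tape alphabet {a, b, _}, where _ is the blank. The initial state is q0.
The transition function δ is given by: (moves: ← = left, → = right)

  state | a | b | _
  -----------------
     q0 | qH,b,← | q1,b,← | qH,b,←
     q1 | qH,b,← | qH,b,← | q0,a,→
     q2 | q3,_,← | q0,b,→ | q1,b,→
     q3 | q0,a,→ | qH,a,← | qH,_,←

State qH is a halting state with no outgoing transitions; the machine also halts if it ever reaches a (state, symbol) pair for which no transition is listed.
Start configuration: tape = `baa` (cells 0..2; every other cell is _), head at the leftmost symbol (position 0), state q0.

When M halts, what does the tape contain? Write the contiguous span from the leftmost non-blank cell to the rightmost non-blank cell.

bbaa

state=q0 head=0 tape=__[b]aa   (q0,b)→(q1,b,←)
state=q1 head=-1 tape=_[_]baa   (q1,_)→(q0,a,→)
state=q0 head=0 tape=_a[b]aa   (q0,b)→(q1,b,←)
state=q1 head=-1 tape=_[a]baa   (q1,a)→(qH,b,←)
state=qH head=-2 tape=[_]bbaa
The non-blank tape span at halt is bbaa.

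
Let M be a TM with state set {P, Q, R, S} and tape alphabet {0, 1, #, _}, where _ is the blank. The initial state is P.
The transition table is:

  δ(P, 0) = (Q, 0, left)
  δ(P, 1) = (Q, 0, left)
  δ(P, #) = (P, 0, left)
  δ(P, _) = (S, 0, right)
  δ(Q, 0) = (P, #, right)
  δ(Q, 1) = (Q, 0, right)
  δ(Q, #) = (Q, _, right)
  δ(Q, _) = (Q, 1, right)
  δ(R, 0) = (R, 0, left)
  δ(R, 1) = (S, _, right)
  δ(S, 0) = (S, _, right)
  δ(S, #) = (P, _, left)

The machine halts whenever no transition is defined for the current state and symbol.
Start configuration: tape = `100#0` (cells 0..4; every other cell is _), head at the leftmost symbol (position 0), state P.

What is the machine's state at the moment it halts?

state=P head=0 tape=_[1]00#0_   (P,1)→(Q,0,left)
state=Q head=-1 tape=[_]000#0_   (Q,_)→(Q,1,right)
state=Q head=0 tape=1[0]00#0_   (Q,0)→(P,#,right)
state=P head=1 tape=1#[0]0#0_   (P,0)→(Q,0,left)
state=Q head=0 tape=1[#]00#0_   (Q,#)→(Q,_,right)
state=Q head=1 tape=1_[0]0#0_   (Q,0)→(P,#,right)
state=P head=2 tape=1_#[0]#0_   (P,0)→(Q,0,left)
state=Q head=1 tape=1_[#]0#0_   (Q,#)→(Q,_,right)
state=Q head=2 tape=1__[0]#0_   (Q,0)→(P,#,right)
state=P head=3 tape=1__#[#]0_   (P,#)→(P,0,left)
state=P head=2 tape=1__[#]00_   (P,#)→(P,0,left)
state=P head=1 tape=1_[_]000_   (P,_)→(S,0,right)
state=S head=2 tape=1_0[0]00_   (S,0)→(S,_,right)
state=S head=3 tape=1_0_[0]0_   (S,0)→(S,_,right)
state=S head=4 tape=1_0__[0]_   (S,0)→(S,_,right)
state=S head=5 tape=1_0___[_]
No transition is defined for (S, _); M halts in state S.

S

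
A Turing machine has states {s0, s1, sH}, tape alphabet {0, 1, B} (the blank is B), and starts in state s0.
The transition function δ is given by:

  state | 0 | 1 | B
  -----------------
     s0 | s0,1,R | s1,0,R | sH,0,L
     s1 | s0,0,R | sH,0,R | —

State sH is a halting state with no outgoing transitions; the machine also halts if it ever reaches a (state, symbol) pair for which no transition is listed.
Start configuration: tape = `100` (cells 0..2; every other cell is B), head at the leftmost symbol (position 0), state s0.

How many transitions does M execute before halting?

s0 | [1]00B   read 1 → write 0, move R, go to s1
s1 | 0[0]0B   read 0 → write 0, move R, go to s0
s0 | 00[0]B   read 0 → write 1, move R, go to s0
s0 | 001[B]   read B → write 0, move L, go to sH
sH | 00[1]0
M halts after 4 transitions.

4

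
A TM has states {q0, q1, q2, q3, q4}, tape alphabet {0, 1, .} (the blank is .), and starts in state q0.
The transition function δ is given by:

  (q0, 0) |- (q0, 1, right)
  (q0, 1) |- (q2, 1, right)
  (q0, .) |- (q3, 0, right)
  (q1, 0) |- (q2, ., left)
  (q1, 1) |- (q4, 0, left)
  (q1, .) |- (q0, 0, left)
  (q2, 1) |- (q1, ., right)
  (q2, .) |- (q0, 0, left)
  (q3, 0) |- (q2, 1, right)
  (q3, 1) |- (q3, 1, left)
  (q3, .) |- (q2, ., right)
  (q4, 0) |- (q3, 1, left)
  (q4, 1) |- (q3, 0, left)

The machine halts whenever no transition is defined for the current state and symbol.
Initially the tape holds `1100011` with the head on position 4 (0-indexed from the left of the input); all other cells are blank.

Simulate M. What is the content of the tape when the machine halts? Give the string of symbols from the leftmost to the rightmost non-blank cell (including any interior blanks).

110011010

q0 | 1100[0]11..   read 0 → write 1, move right, go to q0
q0 | 11001[1]1..   read 1 → write 1, move right, go to q2
q2 | 110011[1]..   read 1 → write ., move right, go to q1
q1 | 110011.[.].   read . → write 0, move left, go to q0
q0 | 110011[.]0.   read . → write 0, move right, go to q3
q3 | 1100110[0].   read 0 → write 1, move right, go to q2
q2 | 11001101[.]   read . → write 0, move left, go to q0
q0 | 1100110[1]0   read 1 → write 1, move right, go to q2
q2 | 11001101[0]
The non-blank tape span at halt is 110011010.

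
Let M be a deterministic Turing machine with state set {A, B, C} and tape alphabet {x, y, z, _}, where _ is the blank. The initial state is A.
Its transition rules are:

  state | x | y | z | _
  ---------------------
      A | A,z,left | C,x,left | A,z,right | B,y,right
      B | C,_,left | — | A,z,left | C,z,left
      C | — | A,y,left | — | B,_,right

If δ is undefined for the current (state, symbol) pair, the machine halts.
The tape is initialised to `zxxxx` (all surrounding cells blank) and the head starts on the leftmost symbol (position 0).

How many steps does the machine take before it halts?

A | [z]xxxx__   read z → write z, move right, go to A
A | z[x]xxx__   read x → write z, move left, go to A
A | [z]zxxx__   read z → write z, move right, go to A
A | z[z]xxx__   read z → write z, move right, go to A
A | zz[x]xx__   read x → write z, move left, go to A
A | z[z]zxx__   read z → write z, move right, go to A
A | zz[z]xx__   read z → write z, move right, go to A
A | zzz[x]x__   read x → write z, move left, go to A
A | zz[z]zx__   read z → write z, move right, go to A
A | zzz[z]x__   read z → write z, move right, go to A
A | zzzz[x]__   read x → write z, move left, go to A
A | zzz[z]z__   read z → write z, move right, go to A
A | zzzz[z]__   read z → write z, move right, go to A
A | zzzzz[_]_   read _ → write y, move right, go to B
B | zzzzzy[_]   read _ → write z, move left, go to C
C | zzzzz[y]z   read y → write y, move left, go to A
A | zzzz[z]yz   read z → write z, move right, go to A
A | zzzzz[y]z   read y → write x, move left, go to C
C | zzzz[z]xz
M halts after 18 transitions.

18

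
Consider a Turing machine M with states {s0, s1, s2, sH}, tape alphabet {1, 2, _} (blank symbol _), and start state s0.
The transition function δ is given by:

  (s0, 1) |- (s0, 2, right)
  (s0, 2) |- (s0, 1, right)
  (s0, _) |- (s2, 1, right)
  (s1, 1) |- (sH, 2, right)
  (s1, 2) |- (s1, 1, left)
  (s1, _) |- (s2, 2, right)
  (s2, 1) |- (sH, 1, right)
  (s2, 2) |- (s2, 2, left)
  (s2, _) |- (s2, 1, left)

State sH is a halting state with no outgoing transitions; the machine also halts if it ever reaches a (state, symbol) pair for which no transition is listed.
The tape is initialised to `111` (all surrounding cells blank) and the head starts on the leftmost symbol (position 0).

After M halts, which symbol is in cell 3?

1

s0 | [1]11__   read 1 → write 2, move right, go to s0
s0 | 2[1]1__   read 1 → write 2, move right, go to s0
s0 | 22[1]__   read 1 → write 2, move right, go to s0
s0 | 222[_]_   read _ → write 1, move right, go to s2
s2 | 2221[_]   read _ → write 1, move left, go to s2
s2 | 222[1]1   read 1 → write 1, move right, go to sH
sH | 2221[1]
Cell 3 holds 1 when M halts.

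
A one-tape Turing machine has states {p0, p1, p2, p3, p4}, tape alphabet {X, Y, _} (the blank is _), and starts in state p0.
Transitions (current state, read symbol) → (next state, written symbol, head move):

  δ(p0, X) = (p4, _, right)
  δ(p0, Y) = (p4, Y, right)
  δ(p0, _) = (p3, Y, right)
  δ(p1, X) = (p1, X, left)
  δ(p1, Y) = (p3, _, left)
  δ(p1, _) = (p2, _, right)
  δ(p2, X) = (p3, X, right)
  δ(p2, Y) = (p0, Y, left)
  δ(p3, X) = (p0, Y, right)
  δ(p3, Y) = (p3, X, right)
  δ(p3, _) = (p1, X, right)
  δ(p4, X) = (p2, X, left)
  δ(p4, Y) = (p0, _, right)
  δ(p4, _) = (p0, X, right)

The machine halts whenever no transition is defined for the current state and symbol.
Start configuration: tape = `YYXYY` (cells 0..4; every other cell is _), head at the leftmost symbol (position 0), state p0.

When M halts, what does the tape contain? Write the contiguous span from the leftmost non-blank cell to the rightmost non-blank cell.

p0 | [Y]YXYY_____   read Y → write Y, move right, go to p4
p4 | Y[Y]XYY_____   read Y → write _, move right, go to p0
p0 | Y_[X]YY_____   read X → write _, move right, go to p4
p4 | Y__[Y]Y_____   read Y → write _, move right, go to p0
p0 | Y___[Y]_____   read Y → write Y, move right, go to p4
p4 | Y___Y[_]____   read _ → write X, move right, go to p0
p0 | Y___YX[_]___   read _ → write Y, move right, go to p3
p3 | Y___YXY[_]__   read _ → write X, move right, go to p1
p1 | Y___YXYX[_]_   read _ → write _, move right, go to p2
p2 | Y___YXYX_[_]
The non-blank tape span at halt is Y___YXYX.

Y___YXYX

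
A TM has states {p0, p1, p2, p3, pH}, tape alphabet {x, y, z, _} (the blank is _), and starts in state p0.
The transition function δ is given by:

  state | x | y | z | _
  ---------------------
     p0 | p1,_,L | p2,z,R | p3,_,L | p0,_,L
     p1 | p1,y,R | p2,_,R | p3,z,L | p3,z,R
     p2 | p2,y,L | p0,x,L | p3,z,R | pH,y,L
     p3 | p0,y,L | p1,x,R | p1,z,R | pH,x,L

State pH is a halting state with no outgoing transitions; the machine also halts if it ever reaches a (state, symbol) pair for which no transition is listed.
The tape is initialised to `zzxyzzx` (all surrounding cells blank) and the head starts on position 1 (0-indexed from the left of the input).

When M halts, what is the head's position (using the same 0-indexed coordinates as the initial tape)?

p0 | z[z]xyzzx__   read z → write _, move L, go to p3
p3 | [z]_xyzzx__   read z → write z, move R, go to p1
p1 | z[_]xyzzx__   read _ → write z, move R, go to p3
p3 | zz[x]yzzx__   read x → write y, move L, go to p0
p0 | z[z]yyzzx__   read z → write _, move L, go to p3
p3 | [z]_yyzzx__   read z → write z, move R, go to p1
p1 | z[_]yyzzx__   read _ → write z, move R, go to p3
p3 | zz[y]yzzx__   read y → write x, move R, go to p1
p1 | zzx[y]zzx__   read y → write _, move R, go to p2
p2 | zzx_[z]zx__   read z → write z, move R, go to p3
p3 | zzx_z[z]x__   read z → write z, move R, go to p1
p1 | zzx_zz[x]__   read x → write y, move R, go to p1
p1 | zzx_zzy[_]_   read _ → write z, move R, go to p3
p3 | zzx_zzyz[_]   read _ → write x, move L, go to pH
pH | zzx_zzy[z]x
At halt the head is at cell 7.

7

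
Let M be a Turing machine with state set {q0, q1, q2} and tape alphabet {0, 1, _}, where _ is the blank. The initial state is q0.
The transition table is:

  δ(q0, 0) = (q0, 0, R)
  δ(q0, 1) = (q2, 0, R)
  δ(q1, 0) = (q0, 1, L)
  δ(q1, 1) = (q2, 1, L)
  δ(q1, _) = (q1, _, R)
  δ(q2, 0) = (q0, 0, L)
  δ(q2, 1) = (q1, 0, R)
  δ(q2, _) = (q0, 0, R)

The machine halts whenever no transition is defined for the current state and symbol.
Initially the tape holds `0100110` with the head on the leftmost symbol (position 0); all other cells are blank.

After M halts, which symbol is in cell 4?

state=q0 head=0 tape=[0]100110__   (q0,0)→(q0,0,R)
state=q0 head=1 tape=0[1]00110__   (q0,1)→(q2,0,R)
state=q2 head=2 tape=00[0]0110__   (q2,0)→(q0,0,L)
state=q0 head=1 tape=0[0]00110__   (q0,0)→(q0,0,R)
state=q0 head=2 tape=00[0]0110__   (q0,0)→(q0,0,R)
state=q0 head=3 tape=000[0]110__   (q0,0)→(q0,0,R)
state=q0 head=4 tape=0000[1]10__   (q0,1)→(q2,0,R)
state=q2 head=5 tape=00000[1]0__   (q2,1)→(q1,0,R)
state=q1 head=6 tape=000000[0]__   (q1,0)→(q0,1,L)
state=q0 head=5 tape=00000[0]1__   (q0,0)→(q0,0,R)
state=q0 head=6 tape=000000[1]__   (q0,1)→(q2,0,R)
state=q2 head=7 tape=0000000[_]_   (q2,_)→(q0,0,R)
state=q0 head=8 tape=00000000[_]
Cell 4 holds 0 when M halts.

0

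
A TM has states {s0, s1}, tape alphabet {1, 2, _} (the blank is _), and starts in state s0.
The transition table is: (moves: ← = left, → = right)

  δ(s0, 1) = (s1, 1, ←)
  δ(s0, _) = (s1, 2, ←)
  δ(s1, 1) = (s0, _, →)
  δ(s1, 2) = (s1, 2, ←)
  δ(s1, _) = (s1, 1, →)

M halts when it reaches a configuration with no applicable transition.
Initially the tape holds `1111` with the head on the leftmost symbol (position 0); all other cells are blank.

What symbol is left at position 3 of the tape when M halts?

state=s0 head=0 tape=_[1]111_   (s0,1)→(s1,1,←)
state=s1 head=-1 tape=[_]1111_   (s1,_)→(s1,1,→)
state=s1 head=0 tape=1[1]111_   (s1,1)→(s0,_,→)
state=s0 head=1 tape=1_[1]11_   (s0,1)→(s1,1,←)
state=s1 head=0 tape=1[_]111_   (s1,_)→(s1,1,→)
state=s1 head=1 tape=11[1]11_   (s1,1)→(s0,_,→)
state=s0 head=2 tape=11_[1]1_   (s0,1)→(s1,1,←)
state=s1 head=1 tape=11[_]11_   (s1,_)→(s1,1,→)
state=s1 head=2 tape=111[1]1_   (s1,1)→(s0,_,→)
state=s0 head=3 tape=111_[1]_   (s0,1)→(s1,1,←)
state=s1 head=2 tape=111[_]1_   (s1,_)→(s1,1,→)
state=s1 head=3 tape=1111[1]_   (s1,1)→(s0,_,→)
state=s0 head=4 tape=1111_[_]   (s0,_)→(s1,2,←)
state=s1 head=3 tape=1111[_]2   (s1,_)→(s1,1,→)
state=s1 head=4 tape=11111[2]   (s1,2)→(s1,2,←)
state=s1 head=3 tape=1111[1]2   (s1,1)→(s0,_,→)
state=s0 head=4 tape=1111_[2]
Cell 3 holds _ when M halts.

_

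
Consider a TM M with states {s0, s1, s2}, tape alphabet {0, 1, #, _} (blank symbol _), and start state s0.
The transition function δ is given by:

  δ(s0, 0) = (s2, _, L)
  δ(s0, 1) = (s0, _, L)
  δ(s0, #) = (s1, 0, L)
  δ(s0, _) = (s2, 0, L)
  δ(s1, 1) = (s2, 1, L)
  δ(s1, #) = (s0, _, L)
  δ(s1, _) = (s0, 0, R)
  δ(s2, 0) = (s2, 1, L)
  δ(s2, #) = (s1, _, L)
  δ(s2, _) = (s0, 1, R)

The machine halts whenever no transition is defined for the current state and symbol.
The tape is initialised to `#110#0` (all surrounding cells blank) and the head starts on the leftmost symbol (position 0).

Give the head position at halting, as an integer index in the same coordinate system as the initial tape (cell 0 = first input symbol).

-4

s0 | ____[#]110#0   read # → write 0, move L, go to s1
s1 | ___[_]0110#0   read _ → write 0, move R, go to s0
s0 | ___0[0]110#0   read 0 → write _, move L, go to s2
s2 | ___[0]_110#0   read 0 → write 1, move L, go to s2
s2 | __[_]1_110#0   read _ → write 1, move R, go to s0
s0 | __1[1]_110#0   read 1 → write _, move L, go to s0
s0 | __[1]__110#0   read 1 → write _, move L, go to s0
s0 | _[_]___110#0   read _ → write 0, move L, go to s2
s2 | [_]0___110#0   read _ → write 1, move R, go to s0
s0 | 1[0]___110#0   read 0 → write _, move L, go to s2
s2 | [1]____110#0
At halt the head is at cell -4.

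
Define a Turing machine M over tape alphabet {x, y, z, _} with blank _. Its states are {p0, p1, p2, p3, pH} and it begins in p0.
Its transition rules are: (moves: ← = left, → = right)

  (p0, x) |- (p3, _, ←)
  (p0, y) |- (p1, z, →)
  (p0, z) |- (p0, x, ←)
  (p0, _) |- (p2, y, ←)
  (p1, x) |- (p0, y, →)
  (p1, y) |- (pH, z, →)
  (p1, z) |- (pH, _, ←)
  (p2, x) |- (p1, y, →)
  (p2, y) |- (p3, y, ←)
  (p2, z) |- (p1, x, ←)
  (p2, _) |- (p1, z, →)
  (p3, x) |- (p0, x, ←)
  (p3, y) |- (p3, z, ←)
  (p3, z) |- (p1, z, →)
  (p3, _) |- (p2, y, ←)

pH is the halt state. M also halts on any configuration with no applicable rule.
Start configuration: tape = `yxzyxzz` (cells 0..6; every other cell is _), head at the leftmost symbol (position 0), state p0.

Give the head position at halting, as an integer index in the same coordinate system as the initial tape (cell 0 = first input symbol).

p0 | [y]xzyxzz_   read y → write z, move →, go to p1
p1 | z[x]zyxzz_   read x → write y, move →, go to p0
p0 | zy[z]yxzz_   read z → write x, move ←, go to p0
p0 | z[y]xyxzz_   read y → write z, move →, go to p1
p1 | zz[x]yxzz_   read x → write y, move →, go to p0
p0 | zzy[y]xzz_   read y → write z, move →, go to p1
p1 | zzyz[x]zz_   read x → write y, move →, go to p0
p0 | zzyzy[z]z_   read z → write x, move ←, go to p0
p0 | zzyz[y]xz_   read y → write z, move →, go to p1
p1 | zzyzz[x]z_   read x → write y, move →, go to p0
p0 | zzyzzy[z]_   read z → write x, move ←, go to p0
p0 | zzyzz[y]x_   read y → write z, move →, go to p1
p1 | zzyzzz[x]_   read x → write y, move →, go to p0
p0 | zzyzzzy[_]   read _ → write y, move ←, go to p2
p2 | zzyzzz[y]y   read y → write y, move ←, go to p3
p3 | zzyzz[z]yy   read z → write z, move →, go to p1
p1 | zzyzzz[y]y   read y → write z, move →, go to pH
pH | zzyzzzz[y]
At halt the head is at cell 7.

7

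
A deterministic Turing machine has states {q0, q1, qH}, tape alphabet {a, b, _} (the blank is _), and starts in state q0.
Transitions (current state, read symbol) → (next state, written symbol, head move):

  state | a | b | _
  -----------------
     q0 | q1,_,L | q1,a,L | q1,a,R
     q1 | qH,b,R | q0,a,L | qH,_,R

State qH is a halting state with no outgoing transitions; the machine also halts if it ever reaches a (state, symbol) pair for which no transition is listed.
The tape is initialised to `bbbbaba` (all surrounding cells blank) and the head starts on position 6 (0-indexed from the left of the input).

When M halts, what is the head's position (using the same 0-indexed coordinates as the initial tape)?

state=q0 head=6 tape=_bbbbab[a]   (q0,a)→(q1,_,L)
state=q1 head=5 tape=_bbbba[b]_   (q1,b)→(q0,a,L)
state=q0 head=4 tape=_bbbb[a]a_   (q0,a)→(q1,_,L)
state=q1 head=3 tape=_bbb[b]_a_   (q1,b)→(q0,a,L)
state=q0 head=2 tape=_bb[b]a_a_   (q0,b)→(q1,a,L)
state=q1 head=1 tape=_b[b]aa_a_   (q1,b)→(q0,a,L)
state=q0 head=0 tape=_[b]aaa_a_   (q0,b)→(q1,a,L)
state=q1 head=-1 tape=[_]aaaa_a_   (q1,_)→(qH,_,R)
state=qH head=0 tape=_[a]aaa_a_
At halt the head is at cell 0.

0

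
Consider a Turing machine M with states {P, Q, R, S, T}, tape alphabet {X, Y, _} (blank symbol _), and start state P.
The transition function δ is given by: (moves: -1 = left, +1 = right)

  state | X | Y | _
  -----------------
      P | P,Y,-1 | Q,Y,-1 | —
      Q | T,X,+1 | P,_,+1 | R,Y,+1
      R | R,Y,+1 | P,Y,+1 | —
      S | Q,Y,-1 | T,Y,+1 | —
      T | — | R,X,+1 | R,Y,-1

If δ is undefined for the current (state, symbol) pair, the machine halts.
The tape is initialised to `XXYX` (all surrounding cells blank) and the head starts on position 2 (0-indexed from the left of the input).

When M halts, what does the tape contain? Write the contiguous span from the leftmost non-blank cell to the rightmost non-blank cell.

P | XX[Y]X_   read Y → write Y, move -1, go to Q
Q | X[X]YX_   read X → write X, move +1, go to T
T | XX[Y]X_   read Y → write X, move +1, go to R
R | XXX[X]_   read X → write Y, move +1, go to R
R | XXXY[_]
The non-blank tape span at halt is XXXY.

XXXY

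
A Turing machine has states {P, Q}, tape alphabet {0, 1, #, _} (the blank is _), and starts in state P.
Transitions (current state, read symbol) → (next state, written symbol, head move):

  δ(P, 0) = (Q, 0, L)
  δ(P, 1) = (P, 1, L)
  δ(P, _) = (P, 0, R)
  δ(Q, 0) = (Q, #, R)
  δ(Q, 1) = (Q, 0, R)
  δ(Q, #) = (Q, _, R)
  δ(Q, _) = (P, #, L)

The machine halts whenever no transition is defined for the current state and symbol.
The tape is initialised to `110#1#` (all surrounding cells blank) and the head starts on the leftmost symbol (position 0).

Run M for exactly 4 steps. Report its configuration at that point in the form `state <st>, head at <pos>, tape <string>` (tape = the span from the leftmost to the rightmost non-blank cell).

state=P head=0 tape=__[1]10#1#   (P,1)→(P,1,L)
state=P head=-1 tape=_[_]110#1#   (P,_)→(P,0,R)
state=P head=0 tape=_0[1]10#1#   (P,1)→(P,1,L)
state=P head=-1 tape=_[0]110#1#   (P,0)→(Q,0,L)
state=Q head=-2 tape=[_]0110#1#
After 4 steps: state Q, head at -2, tape 0110#1#.

state Q, head at -2, tape 0110#1#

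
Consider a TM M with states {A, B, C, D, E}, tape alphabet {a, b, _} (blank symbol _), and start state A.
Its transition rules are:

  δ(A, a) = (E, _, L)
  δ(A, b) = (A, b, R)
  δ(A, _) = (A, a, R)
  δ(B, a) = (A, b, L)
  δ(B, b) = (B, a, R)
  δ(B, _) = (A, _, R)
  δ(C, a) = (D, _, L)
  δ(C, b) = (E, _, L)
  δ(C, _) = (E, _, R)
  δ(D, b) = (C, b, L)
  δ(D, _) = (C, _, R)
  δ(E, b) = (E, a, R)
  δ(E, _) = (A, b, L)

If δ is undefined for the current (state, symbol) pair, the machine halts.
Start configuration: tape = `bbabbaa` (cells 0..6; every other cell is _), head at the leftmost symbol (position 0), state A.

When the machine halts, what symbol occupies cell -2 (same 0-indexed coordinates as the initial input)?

a

state=A head=0 tape=__[b]babbaa   (A,b)→(A,b,R)
state=A head=1 tape=__b[b]abbaa   (A,b)→(A,b,R)
state=A head=2 tape=__bb[a]bbaa   (A,a)→(E,_,L)
state=E head=1 tape=__b[b]_bbaa   (E,b)→(E,a,R)
state=E head=2 tape=__ba[_]bbaa   (E,_)→(A,b,L)
state=A head=1 tape=__b[a]bbbaa   (A,a)→(E,_,L)
state=E head=0 tape=__[b]_bbbaa   (E,b)→(E,a,R)
state=E head=1 tape=__a[_]bbbaa   (E,_)→(A,b,L)
state=A head=0 tape=__[a]bbbbaa   (A,a)→(E,_,L)
state=E head=-1 tape=_[_]_bbbbaa   (E,_)→(A,b,L)
state=A head=-2 tape=[_]b_bbbbaa   (A,_)→(A,a,R)
state=A head=-1 tape=a[b]_bbbbaa   (A,b)→(A,b,R)
state=A head=0 tape=ab[_]bbbbaa   (A,_)→(A,a,R)
state=A head=1 tape=aba[b]bbbaa   (A,b)→(A,b,R)
state=A head=2 tape=abab[b]bbaa   (A,b)→(A,b,R)
state=A head=3 tape=ababb[b]baa   (A,b)→(A,b,R)
state=A head=4 tape=ababbb[b]aa   (A,b)→(A,b,R)
state=A head=5 tape=ababbbb[a]a   (A,a)→(E,_,L)
state=E head=4 tape=ababbb[b]_a   (E,b)→(E,a,R)
state=E head=5 tape=ababbba[_]a   (E,_)→(A,b,L)
state=A head=4 tape=ababbb[a]ba   (A,a)→(E,_,L)
state=E head=3 tape=ababb[b]_ba   (E,b)→(E,a,R)
state=E head=4 tape=ababba[_]ba   (E,_)→(A,b,L)
state=A head=3 tape=ababb[a]bba   (A,a)→(E,_,L)
state=E head=2 tape=abab[b]_bba   (E,b)→(E,a,R)
state=E head=3 tape=ababa[_]bba   (E,_)→(A,b,L)
state=A head=2 tape=abab[a]bbba   (A,a)→(E,_,L)
state=E head=1 tape=aba[b]_bbba   (E,b)→(E,a,R)
state=E head=2 tape=abaa[_]bbba   (E,_)→(A,b,L)
state=A head=1 tape=aba[a]bbbba   (A,a)→(E,_,L)
state=E head=0 tape=ab[a]_bbbba
Cell -2 holds a when M halts.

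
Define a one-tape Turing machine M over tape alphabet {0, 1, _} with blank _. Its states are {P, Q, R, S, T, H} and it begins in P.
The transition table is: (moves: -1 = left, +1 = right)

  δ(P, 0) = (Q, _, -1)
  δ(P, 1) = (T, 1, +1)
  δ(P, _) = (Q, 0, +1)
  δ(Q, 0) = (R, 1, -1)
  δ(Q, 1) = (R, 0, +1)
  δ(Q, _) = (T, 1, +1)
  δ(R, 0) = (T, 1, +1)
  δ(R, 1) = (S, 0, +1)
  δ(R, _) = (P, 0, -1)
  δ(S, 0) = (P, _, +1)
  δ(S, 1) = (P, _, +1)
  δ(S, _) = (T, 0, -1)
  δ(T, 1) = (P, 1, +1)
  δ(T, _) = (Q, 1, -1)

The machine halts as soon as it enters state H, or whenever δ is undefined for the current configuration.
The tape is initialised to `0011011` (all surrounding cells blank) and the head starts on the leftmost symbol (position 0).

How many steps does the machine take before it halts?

P | _[0]011011__   read 0 → write _, move -1, go to Q
Q | [_]_011011__   read _ → write 1, move +1, go to T
T | 1[_]011011__   read _ → write 1, move -1, go to Q
Q | [1]1011011__   read 1 → write 0, move +1, go to R
R | 0[1]011011__   read 1 → write 0, move +1, go to S
S | 00[0]11011__   read 0 → write _, move +1, go to P
P | 00_[1]1011__   read 1 → write 1, move +1, go to T
T | 00_1[1]011__   read 1 → write 1, move +1, go to P
P | 00_11[0]11__   read 0 → write _, move -1, go to Q
Q | 00_1[1]_11__   read 1 → write 0, move +1, go to R
R | 00_10[_]11__   read _ → write 0, move -1, go to P
P | 00_1[0]011__   read 0 → write _, move -1, go to Q
Q | 00_[1]_011__   read 1 → write 0, move +1, go to R
R | 00_0[_]011__   read _ → write 0, move -1, go to P
P | 00_[0]0011__   read 0 → write _, move -1, go to Q
Q | 00[_]_0011__   read _ → write 1, move +1, go to T
T | 001[_]0011__   read _ → write 1, move -1, go to Q
Q | 00[1]10011__   read 1 → write 0, move +1, go to R
R | 000[1]0011__   read 1 → write 0, move +1, go to S
S | 0000[0]011__   read 0 → write _, move +1, go to P
P | 0000_[0]11__   read 0 → write _, move -1, go to Q
Q | 0000[_]_11__   read _ → write 1, move +1, go to T
T | 00001[_]11__   read _ → write 1, move -1, go to Q
Q | 0000[1]111__   read 1 → write 0, move +1, go to R
R | 00000[1]11__   read 1 → write 0, move +1, go to S
S | 000000[1]1__   read 1 → write _, move +1, go to P
P | 000000_[1]__   read 1 → write 1, move +1, go to T
T | 000000_1[_]_   read _ → write 1, move -1, go to Q
Q | 000000_[1]1_   read 1 → write 0, move +1, go to R
R | 000000_0[1]_   read 1 → write 0, move +1, go to S
S | 000000_00[_]   read _ → write 0, move -1, go to T
T | 000000_0[0]0
M halts after 31 transitions.

31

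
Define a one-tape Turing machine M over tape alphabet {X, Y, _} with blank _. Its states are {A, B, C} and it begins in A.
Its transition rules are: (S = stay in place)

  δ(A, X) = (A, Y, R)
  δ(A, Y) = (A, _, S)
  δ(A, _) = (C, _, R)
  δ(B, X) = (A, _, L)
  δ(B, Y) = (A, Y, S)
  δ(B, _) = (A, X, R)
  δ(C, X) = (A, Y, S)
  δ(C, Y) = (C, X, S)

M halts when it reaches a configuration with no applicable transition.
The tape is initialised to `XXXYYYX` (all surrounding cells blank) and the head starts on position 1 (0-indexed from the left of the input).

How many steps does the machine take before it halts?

15

A | X[X]XYYYX_   read X → write Y, move R, go to A
A | XY[X]YYYX_   read X → write Y, move R, go to A
A | XYY[Y]YYX_   read Y → write _, move S, go to A
A | XYY[_]YYX_   read _ → write _, move R, go to C
C | XYY_[Y]YX_   read Y → write X, move S, go to C
C | XYY_[X]YX_   read X → write Y, move S, go to A
A | XYY_[Y]YX_   read Y → write _, move S, go to A
A | XYY_[_]YX_   read _ → write _, move R, go to C
C | XYY__[Y]X_   read Y → write X, move S, go to C
C | XYY__[X]X_   read X → write Y, move S, go to A
A | XYY__[Y]X_   read Y → write _, move S, go to A
A | XYY__[_]X_   read _ → write _, move R, go to C
C | XYY___[X]_   read X → write Y, move S, go to A
A | XYY___[Y]_   read Y → write _, move S, go to A
A | XYY___[_]_   read _ → write _, move R, go to C
C | XYY____[_]
M halts after 15 transitions.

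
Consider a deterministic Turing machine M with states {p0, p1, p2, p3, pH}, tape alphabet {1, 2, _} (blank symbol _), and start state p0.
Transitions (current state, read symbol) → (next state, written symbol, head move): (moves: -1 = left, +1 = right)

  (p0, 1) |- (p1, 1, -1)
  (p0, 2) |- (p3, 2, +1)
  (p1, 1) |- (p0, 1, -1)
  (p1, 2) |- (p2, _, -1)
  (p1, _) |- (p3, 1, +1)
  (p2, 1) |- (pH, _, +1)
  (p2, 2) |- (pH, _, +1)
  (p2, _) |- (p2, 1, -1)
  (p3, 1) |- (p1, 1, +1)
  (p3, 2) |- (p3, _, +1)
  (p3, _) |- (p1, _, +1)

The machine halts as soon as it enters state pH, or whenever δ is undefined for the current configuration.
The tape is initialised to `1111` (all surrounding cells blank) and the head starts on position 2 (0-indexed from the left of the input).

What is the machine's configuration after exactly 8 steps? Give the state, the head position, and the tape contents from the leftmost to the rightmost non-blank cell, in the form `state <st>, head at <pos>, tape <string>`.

p0 | __11[1]1   read 1 → write 1, move -1, go to p1
p1 | __1[1]11   read 1 → write 1, move -1, go to p0
p0 | __[1]111   read 1 → write 1, move -1, go to p1
p1 | _[_]1111   read _ → write 1, move +1, go to p3
p3 | _1[1]111   read 1 → write 1, move +1, go to p1
p1 | _11[1]11   read 1 → write 1, move -1, go to p0
p0 | _1[1]111   read 1 → write 1, move -1, go to p1
p1 | _[1]1111   read 1 → write 1, move -1, go to p0
p0 | [_]11111
After 8 steps: state p0, head at -2, tape 11111.

state p0, head at -2, tape 11111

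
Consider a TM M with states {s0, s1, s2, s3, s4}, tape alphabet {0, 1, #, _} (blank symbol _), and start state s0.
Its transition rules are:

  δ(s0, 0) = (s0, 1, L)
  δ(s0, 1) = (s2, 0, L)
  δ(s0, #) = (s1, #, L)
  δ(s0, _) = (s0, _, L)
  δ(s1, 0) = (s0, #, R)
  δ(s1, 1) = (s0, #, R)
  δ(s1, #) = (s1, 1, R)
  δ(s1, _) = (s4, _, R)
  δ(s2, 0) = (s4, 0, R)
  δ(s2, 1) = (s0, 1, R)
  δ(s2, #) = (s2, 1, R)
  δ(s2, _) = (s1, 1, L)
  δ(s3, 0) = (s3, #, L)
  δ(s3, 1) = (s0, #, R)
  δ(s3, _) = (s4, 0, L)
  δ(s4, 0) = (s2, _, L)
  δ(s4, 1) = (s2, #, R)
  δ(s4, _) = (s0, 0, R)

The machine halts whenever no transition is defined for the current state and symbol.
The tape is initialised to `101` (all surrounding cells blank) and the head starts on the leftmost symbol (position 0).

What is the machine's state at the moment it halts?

s0 | __[1]01_   read 1 → write 0, move L, go to s2
s2 | _[_]001_   read _ → write 1, move L, go to s1
s1 | [_]1001_   read _ → write _, move R, go to s4
s4 | _[1]001_   read 1 → write #, move R, go to s2
s2 | _#[0]01_   read 0 → write 0, move R, go to s4
s4 | _#0[0]1_   read 0 → write _, move L, go to s2
s2 | _#[0]_1_   read 0 → write 0, move R, go to s4
s4 | _#0[_]1_   read _ → write 0, move R, go to s0
s0 | _#00[1]_   read 1 → write 0, move L, go to s2
s2 | _#0[0]0_   read 0 → write 0, move R, go to s4
s4 | _#00[0]_   read 0 → write _, move L, go to s2
s2 | _#0[0]__   read 0 → write 0, move R, go to s4
s4 | _#00[_]_   read _ → write 0, move R, go to s0
s0 | _#000[_]   read _ → write _, move L, go to s0
s0 | _#00[0]_   read 0 → write 1, move L, go to s0
s0 | _#0[0]1_   read 0 → write 1, move L, go to s0
s0 | _#[0]11_   read 0 → write 1, move L, go to s0
s0 | _[#]111_   read # → write #, move L, go to s1
s1 | [_]#111_   read _ → write _, move R, go to s4
s4 | _[#]111_
No transition is defined for (s4, #); M halts in state s4.

s4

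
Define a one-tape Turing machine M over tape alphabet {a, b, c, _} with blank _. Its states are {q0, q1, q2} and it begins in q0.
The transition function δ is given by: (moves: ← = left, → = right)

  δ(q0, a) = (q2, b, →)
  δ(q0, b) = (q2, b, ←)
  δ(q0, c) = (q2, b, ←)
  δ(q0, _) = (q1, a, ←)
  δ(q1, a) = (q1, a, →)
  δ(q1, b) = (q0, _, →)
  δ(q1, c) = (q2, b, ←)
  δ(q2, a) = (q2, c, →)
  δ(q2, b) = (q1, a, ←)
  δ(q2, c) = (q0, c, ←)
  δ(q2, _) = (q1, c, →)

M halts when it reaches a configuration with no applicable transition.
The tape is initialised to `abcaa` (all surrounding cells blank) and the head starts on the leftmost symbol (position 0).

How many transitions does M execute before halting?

state=q0 head=0 tape=[a]bcaa__   (q0,a)→(q2,b,→)
state=q2 head=1 tape=b[b]caa__   (q2,b)→(q1,a,←)
state=q1 head=0 tape=[b]acaa__   (q1,b)→(q0,_,→)
state=q0 head=1 tape=_[a]caa__   (q0,a)→(q2,b,→)
state=q2 head=2 tape=_b[c]aa__   (q2,c)→(q0,c,←)
state=q0 head=1 tape=_[b]caa__   (q0,b)→(q2,b,←)
state=q2 head=0 tape=[_]bcaa__   (q2,_)→(q1,c,→)
state=q1 head=1 tape=c[b]caa__   (q1,b)→(q0,_,→)
state=q0 head=2 tape=c_[c]aa__   (q0,c)→(q2,b,←)
state=q2 head=1 tape=c[_]baa__   (q2,_)→(q1,c,→)
state=q1 head=2 tape=cc[b]aa__   (q1,b)→(q0,_,→)
state=q0 head=3 tape=cc_[a]a__   (q0,a)→(q2,b,→)
state=q2 head=4 tape=cc_b[a]__   (q2,a)→(q2,c,→)
state=q2 head=5 tape=cc_bc[_]_   (q2,_)→(q1,c,→)
state=q1 head=6 tape=cc_bcc[_]
M halts after 14 transitions.

14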